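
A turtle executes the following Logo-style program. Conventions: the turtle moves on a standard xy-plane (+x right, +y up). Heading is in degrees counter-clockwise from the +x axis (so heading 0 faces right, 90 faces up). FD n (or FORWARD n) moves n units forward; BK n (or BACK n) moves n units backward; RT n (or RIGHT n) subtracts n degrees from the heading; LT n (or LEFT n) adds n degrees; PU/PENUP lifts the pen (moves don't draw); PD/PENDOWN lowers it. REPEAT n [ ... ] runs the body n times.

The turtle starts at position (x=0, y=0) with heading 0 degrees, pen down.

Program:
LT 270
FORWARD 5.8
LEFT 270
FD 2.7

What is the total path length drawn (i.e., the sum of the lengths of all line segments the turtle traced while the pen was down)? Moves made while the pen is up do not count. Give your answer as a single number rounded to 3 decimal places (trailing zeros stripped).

Executing turtle program step by step:
Start: pos=(0,0), heading=0, pen down
LT 270: heading 0 -> 270
FD 5.8: (0,0) -> (0,-5.8) [heading=270, draw]
LT 270: heading 270 -> 180
FD 2.7: (0,-5.8) -> (-2.7,-5.8) [heading=180, draw]
Final: pos=(-2.7,-5.8), heading=180, 2 segment(s) drawn

Segment lengths:
  seg 1: (0,0) -> (0,-5.8), length = 5.8
  seg 2: (0,-5.8) -> (-2.7,-5.8), length = 2.7
Total = 8.5

Answer: 8.5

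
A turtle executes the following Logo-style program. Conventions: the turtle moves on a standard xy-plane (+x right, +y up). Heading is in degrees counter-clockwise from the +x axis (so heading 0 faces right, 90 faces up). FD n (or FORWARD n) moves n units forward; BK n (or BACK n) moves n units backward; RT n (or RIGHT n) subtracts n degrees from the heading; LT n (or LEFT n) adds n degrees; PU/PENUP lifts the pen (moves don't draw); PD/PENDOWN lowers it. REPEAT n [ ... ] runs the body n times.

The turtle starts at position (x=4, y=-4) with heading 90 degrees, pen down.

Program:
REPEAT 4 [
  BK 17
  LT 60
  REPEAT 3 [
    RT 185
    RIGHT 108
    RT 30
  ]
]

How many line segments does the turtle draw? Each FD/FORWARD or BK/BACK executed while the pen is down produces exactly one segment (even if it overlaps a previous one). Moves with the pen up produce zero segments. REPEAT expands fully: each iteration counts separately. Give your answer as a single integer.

Answer: 4

Derivation:
Executing turtle program step by step:
Start: pos=(4,-4), heading=90, pen down
REPEAT 4 [
  -- iteration 1/4 --
  BK 17: (4,-4) -> (4,-21) [heading=90, draw]
  LT 60: heading 90 -> 150
  REPEAT 3 [
    -- iteration 1/3 --
    RT 185: heading 150 -> 325
    RT 108: heading 325 -> 217
    RT 30: heading 217 -> 187
    -- iteration 2/3 --
    RT 185: heading 187 -> 2
    RT 108: heading 2 -> 254
    RT 30: heading 254 -> 224
    -- iteration 3/3 --
    RT 185: heading 224 -> 39
    RT 108: heading 39 -> 291
    RT 30: heading 291 -> 261
  ]
  -- iteration 2/4 --
  BK 17: (4,-21) -> (6.659,-4.209) [heading=261, draw]
  LT 60: heading 261 -> 321
  REPEAT 3 [
    -- iteration 1/3 --
    RT 185: heading 321 -> 136
    RT 108: heading 136 -> 28
    RT 30: heading 28 -> 358
    -- iteration 2/3 --
    RT 185: heading 358 -> 173
    RT 108: heading 173 -> 65
    RT 30: heading 65 -> 35
    -- iteration 3/3 --
    RT 185: heading 35 -> 210
    RT 108: heading 210 -> 102
    RT 30: heading 102 -> 72
  ]
  -- iteration 3/4 --
  BK 17: (6.659,-4.209) -> (1.406,-20.377) [heading=72, draw]
  LT 60: heading 72 -> 132
  REPEAT 3 [
    -- iteration 1/3 --
    RT 185: heading 132 -> 307
    RT 108: heading 307 -> 199
    RT 30: heading 199 -> 169
    -- iteration 2/3 --
    RT 185: heading 169 -> 344
    RT 108: heading 344 -> 236
    RT 30: heading 236 -> 206
    -- iteration 3/3 --
    RT 185: heading 206 -> 21
    RT 108: heading 21 -> 273
    RT 30: heading 273 -> 243
  ]
  -- iteration 4/4 --
  BK 17: (1.406,-20.377) -> (9.124,-5.23) [heading=243, draw]
  LT 60: heading 243 -> 303
  REPEAT 3 [
    -- iteration 1/3 --
    RT 185: heading 303 -> 118
    RT 108: heading 118 -> 10
    RT 30: heading 10 -> 340
    -- iteration 2/3 --
    RT 185: heading 340 -> 155
    RT 108: heading 155 -> 47
    RT 30: heading 47 -> 17
    -- iteration 3/3 --
    RT 185: heading 17 -> 192
    RT 108: heading 192 -> 84
    RT 30: heading 84 -> 54
  ]
]
Final: pos=(9.124,-5.23), heading=54, 4 segment(s) drawn
Segments drawn: 4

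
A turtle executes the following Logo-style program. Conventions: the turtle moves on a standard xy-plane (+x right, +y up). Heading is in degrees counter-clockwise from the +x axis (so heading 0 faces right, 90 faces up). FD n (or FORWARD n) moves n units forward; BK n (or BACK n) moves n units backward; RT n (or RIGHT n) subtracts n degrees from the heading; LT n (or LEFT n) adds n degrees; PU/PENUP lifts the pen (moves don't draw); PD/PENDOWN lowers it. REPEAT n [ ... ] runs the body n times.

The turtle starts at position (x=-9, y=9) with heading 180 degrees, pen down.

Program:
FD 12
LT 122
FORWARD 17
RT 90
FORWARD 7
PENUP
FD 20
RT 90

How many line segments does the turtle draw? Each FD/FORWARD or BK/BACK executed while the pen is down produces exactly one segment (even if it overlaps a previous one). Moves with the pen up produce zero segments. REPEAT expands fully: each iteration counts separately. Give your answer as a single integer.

Answer: 3

Derivation:
Executing turtle program step by step:
Start: pos=(-9,9), heading=180, pen down
FD 12: (-9,9) -> (-21,9) [heading=180, draw]
LT 122: heading 180 -> 302
FD 17: (-21,9) -> (-11.991,-5.417) [heading=302, draw]
RT 90: heading 302 -> 212
FD 7: (-11.991,-5.417) -> (-17.928,-9.126) [heading=212, draw]
PU: pen up
FD 20: (-17.928,-9.126) -> (-34.889,-19.725) [heading=212, move]
RT 90: heading 212 -> 122
Final: pos=(-34.889,-19.725), heading=122, 3 segment(s) drawn
Segments drawn: 3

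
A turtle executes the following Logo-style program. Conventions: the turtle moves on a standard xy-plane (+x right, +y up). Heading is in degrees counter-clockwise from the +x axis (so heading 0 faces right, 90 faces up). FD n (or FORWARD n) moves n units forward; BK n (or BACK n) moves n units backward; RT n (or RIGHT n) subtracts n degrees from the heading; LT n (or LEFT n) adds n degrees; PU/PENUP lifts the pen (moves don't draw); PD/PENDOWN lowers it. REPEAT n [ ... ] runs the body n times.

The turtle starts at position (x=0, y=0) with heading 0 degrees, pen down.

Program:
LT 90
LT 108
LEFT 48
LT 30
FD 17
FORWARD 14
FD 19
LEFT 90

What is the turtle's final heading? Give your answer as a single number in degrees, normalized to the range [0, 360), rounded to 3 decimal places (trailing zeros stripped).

Executing turtle program step by step:
Start: pos=(0,0), heading=0, pen down
LT 90: heading 0 -> 90
LT 108: heading 90 -> 198
LT 48: heading 198 -> 246
LT 30: heading 246 -> 276
FD 17: (0,0) -> (1.777,-16.907) [heading=276, draw]
FD 14: (1.777,-16.907) -> (3.24,-30.83) [heading=276, draw]
FD 19: (3.24,-30.83) -> (5.226,-49.726) [heading=276, draw]
LT 90: heading 276 -> 6
Final: pos=(5.226,-49.726), heading=6, 3 segment(s) drawn

Answer: 6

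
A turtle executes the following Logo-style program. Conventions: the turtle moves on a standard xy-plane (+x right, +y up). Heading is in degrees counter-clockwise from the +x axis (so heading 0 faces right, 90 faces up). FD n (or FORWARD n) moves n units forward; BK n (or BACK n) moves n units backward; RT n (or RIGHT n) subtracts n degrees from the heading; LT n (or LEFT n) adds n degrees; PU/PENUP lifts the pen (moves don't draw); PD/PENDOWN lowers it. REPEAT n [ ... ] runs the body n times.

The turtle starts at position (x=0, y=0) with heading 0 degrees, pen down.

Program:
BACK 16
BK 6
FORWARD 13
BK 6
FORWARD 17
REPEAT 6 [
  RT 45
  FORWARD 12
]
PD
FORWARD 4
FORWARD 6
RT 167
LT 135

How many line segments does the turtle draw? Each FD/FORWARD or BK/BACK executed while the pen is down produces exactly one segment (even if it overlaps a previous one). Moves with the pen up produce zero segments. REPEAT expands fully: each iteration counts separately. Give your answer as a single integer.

Answer: 13

Derivation:
Executing turtle program step by step:
Start: pos=(0,0), heading=0, pen down
BK 16: (0,0) -> (-16,0) [heading=0, draw]
BK 6: (-16,0) -> (-22,0) [heading=0, draw]
FD 13: (-22,0) -> (-9,0) [heading=0, draw]
BK 6: (-9,0) -> (-15,0) [heading=0, draw]
FD 17: (-15,0) -> (2,0) [heading=0, draw]
REPEAT 6 [
  -- iteration 1/6 --
  RT 45: heading 0 -> 315
  FD 12: (2,0) -> (10.485,-8.485) [heading=315, draw]
  -- iteration 2/6 --
  RT 45: heading 315 -> 270
  FD 12: (10.485,-8.485) -> (10.485,-20.485) [heading=270, draw]
  -- iteration 3/6 --
  RT 45: heading 270 -> 225
  FD 12: (10.485,-20.485) -> (2,-28.971) [heading=225, draw]
  -- iteration 4/6 --
  RT 45: heading 225 -> 180
  FD 12: (2,-28.971) -> (-10,-28.971) [heading=180, draw]
  -- iteration 5/6 --
  RT 45: heading 180 -> 135
  FD 12: (-10,-28.971) -> (-18.485,-20.485) [heading=135, draw]
  -- iteration 6/6 --
  RT 45: heading 135 -> 90
  FD 12: (-18.485,-20.485) -> (-18.485,-8.485) [heading=90, draw]
]
PD: pen down
FD 4: (-18.485,-8.485) -> (-18.485,-4.485) [heading=90, draw]
FD 6: (-18.485,-4.485) -> (-18.485,1.515) [heading=90, draw]
RT 167: heading 90 -> 283
LT 135: heading 283 -> 58
Final: pos=(-18.485,1.515), heading=58, 13 segment(s) drawn
Segments drawn: 13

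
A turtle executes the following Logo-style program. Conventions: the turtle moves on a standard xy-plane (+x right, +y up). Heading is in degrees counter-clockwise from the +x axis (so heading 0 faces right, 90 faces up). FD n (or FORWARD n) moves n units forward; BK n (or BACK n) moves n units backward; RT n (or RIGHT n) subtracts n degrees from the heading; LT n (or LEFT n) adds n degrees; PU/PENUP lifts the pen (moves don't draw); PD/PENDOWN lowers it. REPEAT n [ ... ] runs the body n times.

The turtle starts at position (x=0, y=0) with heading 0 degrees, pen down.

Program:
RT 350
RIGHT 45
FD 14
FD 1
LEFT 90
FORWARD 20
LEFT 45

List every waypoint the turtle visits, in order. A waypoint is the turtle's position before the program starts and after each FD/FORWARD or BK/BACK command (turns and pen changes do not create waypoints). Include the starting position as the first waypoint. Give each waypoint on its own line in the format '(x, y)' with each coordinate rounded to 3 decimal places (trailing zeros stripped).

Answer: (0, 0)
(11.468, -8.03)
(12.287, -8.604)
(23.759, 7.779)

Derivation:
Executing turtle program step by step:
Start: pos=(0,0), heading=0, pen down
RT 350: heading 0 -> 10
RT 45: heading 10 -> 325
FD 14: (0,0) -> (11.468,-8.03) [heading=325, draw]
FD 1: (11.468,-8.03) -> (12.287,-8.604) [heading=325, draw]
LT 90: heading 325 -> 55
FD 20: (12.287,-8.604) -> (23.759,7.779) [heading=55, draw]
LT 45: heading 55 -> 100
Final: pos=(23.759,7.779), heading=100, 3 segment(s) drawn
Waypoints (4 total):
(0, 0)
(11.468, -8.03)
(12.287, -8.604)
(23.759, 7.779)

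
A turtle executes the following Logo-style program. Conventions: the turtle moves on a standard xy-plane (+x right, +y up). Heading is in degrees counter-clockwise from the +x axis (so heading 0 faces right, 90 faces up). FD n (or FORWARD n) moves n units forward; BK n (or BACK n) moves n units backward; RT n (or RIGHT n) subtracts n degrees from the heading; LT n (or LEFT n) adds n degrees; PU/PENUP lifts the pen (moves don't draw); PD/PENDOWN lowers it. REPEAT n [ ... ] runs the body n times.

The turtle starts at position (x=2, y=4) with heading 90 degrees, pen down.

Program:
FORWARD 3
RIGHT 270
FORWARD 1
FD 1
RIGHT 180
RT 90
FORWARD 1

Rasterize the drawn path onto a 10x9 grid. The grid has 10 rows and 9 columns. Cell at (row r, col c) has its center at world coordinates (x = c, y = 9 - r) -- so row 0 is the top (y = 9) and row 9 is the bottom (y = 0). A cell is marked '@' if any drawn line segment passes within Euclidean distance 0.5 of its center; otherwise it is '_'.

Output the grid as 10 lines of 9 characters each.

Segment 0: (2,4) -> (2,7)
Segment 1: (2,7) -> (1,7)
Segment 2: (1,7) -> (0,7)
Segment 3: (0,7) -> (0,6)

Answer: _________
_________
@@@______
@_@______
__@______
__@______
_________
_________
_________
_________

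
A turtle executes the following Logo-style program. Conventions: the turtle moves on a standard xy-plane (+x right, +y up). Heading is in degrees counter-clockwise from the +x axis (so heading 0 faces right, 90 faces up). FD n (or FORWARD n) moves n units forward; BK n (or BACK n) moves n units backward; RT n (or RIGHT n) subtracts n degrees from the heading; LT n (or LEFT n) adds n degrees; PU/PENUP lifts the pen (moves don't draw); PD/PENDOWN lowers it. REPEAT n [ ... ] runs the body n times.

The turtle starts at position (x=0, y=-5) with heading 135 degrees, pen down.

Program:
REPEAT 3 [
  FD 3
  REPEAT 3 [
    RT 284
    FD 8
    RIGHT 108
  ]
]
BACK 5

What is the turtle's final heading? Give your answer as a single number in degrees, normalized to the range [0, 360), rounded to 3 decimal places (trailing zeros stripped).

Answer: 207

Derivation:
Executing turtle program step by step:
Start: pos=(0,-5), heading=135, pen down
REPEAT 3 [
  -- iteration 1/3 --
  FD 3: (0,-5) -> (-2.121,-2.879) [heading=135, draw]
  REPEAT 3 [
    -- iteration 1/3 --
    RT 284: heading 135 -> 211
    FD 8: (-2.121,-2.879) -> (-8.979,-6.999) [heading=211, draw]
    RT 108: heading 211 -> 103
    -- iteration 2/3 --
    RT 284: heading 103 -> 179
    FD 8: (-8.979,-6.999) -> (-16.977,-6.859) [heading=179, draw]
    RT 108: heading 179 -> 71
    -- iteration 3/3 --
    RT 284: heading 71 -> 147
    FD 8: (-16.977,-6.859) -> (-23.687,-2.502) [heading=147, draw]
    RT 108: heading 147 -> 39
  ]
  -- iteration 2/3 --
  FD 3: (-23.687,-2.502) -> (-21.355,-0.614) [heading=39, draw]
  REPEAT 3 [
    -- iteration 1/3 --
    RT 284: heading 39 -> 115
    FD 8: (-21.355,-0.614) -> (-24.736,6.636) [heading=115, draw]
    RT 108: heading 115 -> 7
    -- iteration 2/3 --
    RT 284: heading 7 -> 83
    FD 8: (-24.736,6.636) -> (-23.761,14.577) [heading=83, draw]
    RT 108: heading 83 -> 335
    -- iteration 3/3 --
    RT 284: heading 335 -> 51
    FD 8: (-23.761,14.577) -> (-18.727,20.794) [heading=51, draw]
    RT 108: heading 51 -> 303
  ]
  -- iteration 3/3 --
  FD 3: (-18.727,20.794) -> (-17.093,18.278) [heading=303, draw]
  REPEAT 3 [
    -- iteration 1/3 --
    RT 284: heading 303 -> 19
    FD 8: (-17.093,18.278) -> (-9.529,20.882) [heading=19, draw]
    RT 108: heading 19 -> 271
    -- iteration 2/3 --
    RT 284: heading 271 -> 347
    FD 8: (-9.529,20.882) -> (-1.734,19.083) [heading=347, draw]
    RT 108: heading 347 -> 239
    -- iteration 3/3 --
    RT 284: heading 239 -> 315
    FD 8: (-1.734,19.083) -> (3.923,13.426) [heading=315, draw]
    RT 108: heading 315 -> 207
  ]
]
BK 5: (3.923,13.426) -> (8.378,15.696) [heading=207, draw]
Final: pos=(8.378,15.696), heading=207, 13 segment(s) drawn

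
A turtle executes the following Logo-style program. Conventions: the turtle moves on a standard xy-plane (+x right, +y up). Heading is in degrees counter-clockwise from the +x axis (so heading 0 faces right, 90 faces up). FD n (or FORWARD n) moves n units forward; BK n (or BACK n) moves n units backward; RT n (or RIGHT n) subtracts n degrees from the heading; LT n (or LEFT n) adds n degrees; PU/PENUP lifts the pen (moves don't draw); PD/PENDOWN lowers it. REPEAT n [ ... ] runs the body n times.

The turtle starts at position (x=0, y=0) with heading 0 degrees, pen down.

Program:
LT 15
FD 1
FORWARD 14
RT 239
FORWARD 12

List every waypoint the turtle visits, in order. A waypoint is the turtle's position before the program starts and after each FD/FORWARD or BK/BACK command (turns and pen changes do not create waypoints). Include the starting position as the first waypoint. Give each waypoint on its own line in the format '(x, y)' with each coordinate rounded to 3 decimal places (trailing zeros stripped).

Executing turtle program step by step:
Start: pos=(0,0), heading=0, pen down
LT 15: heading 0 -> 15
FD 1: (0,0) -> (0.966,0.259) [heading=15, draw]
FD 14: (0.966,0.259) -> (14.489,3.882) [heading=15, draw]
RT 239: heading 15 -> 136
FD 12: (14.489,3.882) -> (5.857,12.218) [heading=136, draw]
Final: pos=(5.857,12.218), heading=136, 3 segment(s) drawn
Waypoints (4 total):
(0, 0)
(0.966, 0.259)
(14.489, 3.882)
(5.857, 12.218)

Answer: (0, 0)
(0.966, 0.259)
(14.489, 3.882)
(5.857, 12.218)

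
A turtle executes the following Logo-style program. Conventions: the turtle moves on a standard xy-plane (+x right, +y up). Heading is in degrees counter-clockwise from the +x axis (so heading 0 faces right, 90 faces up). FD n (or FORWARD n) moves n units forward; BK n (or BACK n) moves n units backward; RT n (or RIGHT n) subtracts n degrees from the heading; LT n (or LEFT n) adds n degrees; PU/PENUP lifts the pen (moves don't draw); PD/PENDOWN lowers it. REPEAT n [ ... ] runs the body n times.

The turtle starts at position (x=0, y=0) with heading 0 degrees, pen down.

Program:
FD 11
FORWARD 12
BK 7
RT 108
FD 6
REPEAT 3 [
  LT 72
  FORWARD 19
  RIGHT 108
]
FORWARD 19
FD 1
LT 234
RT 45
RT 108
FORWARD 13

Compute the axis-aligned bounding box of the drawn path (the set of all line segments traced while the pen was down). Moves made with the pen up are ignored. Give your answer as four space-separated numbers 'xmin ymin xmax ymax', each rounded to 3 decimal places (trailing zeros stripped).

Answer: 0 -53.014 35.389 0

Derivation:
Executing turtle program step by step:
Start: pos=(0,0), heading=0, pen down
FD 11: (0,0) -> (11,0) [heading=0, draw]
FD 12: (11,0) -> (23,0) [heading=0, draw]
BK 7: (23,0) -> (16,0) [heading=0, draw]
RT 108: heading 0 -> 252
FD 6: (16,0) -> (14.146,-5.706) [heading=252, draw]
REPEAT 3 [
  -- iteration 1/3 --
  LT 72: heading 252 -> 324
  FD 19: (14.146,-5.706) -> (29.517,-16.874) [heading=324, draw]
  RT 108: heading 324 -> 216
  -- iteration 2/3 --
  LT 72: heading 216 -> 288
  FD 19: (29.517,-16.874) -> (35.389,-34.944) [heading=288, draw]
  RT 108: heading 288 -> 180
  -- iteration 3/3 --
  LT 72: heading 180 -> 252
  FD 19: (35.389,-34.944) -> (29.517,-53.014) [heading=252, draw]
  RT 108: heading 252 -> 144
]
FD 19: (29.517,-53.014) -> (14.146,-41.846) [heading=144, draw]
FD 1: (14.146,-41.846) -> (13.337,-41.259) [heading=144, draw]
LT 234: heading 144 -> 18
RT 45: heading 18 -> 333
RT 108: heading 333 -> 225
FD 13: (13.337,-41.259) -> (4.144,-50.451) [heading=225, draw]
Final: pos=(4.144,-50.451), heading=225, 10 segment(s) drawn

Segment endpoints: x in {0, 4.144, 11, 13.337, 14.146, 16, 23, 29.517, 29.517, 35.389}, y in {-53.014, -50.451, -41.846, -41.259, -34.944, -16.874, -5.706, 0}
xmin=0, ymin=-53.014, xmax=35.389, ymax=0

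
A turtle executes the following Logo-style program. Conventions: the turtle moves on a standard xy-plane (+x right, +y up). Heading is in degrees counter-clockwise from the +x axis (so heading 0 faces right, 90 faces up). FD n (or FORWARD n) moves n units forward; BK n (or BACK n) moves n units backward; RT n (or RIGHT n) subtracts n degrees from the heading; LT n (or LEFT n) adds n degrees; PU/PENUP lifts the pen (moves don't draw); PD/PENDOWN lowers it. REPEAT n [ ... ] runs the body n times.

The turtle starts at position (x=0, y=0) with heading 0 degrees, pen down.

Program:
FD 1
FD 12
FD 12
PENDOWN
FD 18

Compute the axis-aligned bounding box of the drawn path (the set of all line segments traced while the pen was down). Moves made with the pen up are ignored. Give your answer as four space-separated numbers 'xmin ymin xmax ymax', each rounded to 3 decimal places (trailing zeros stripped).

Answer: 0 0 43 0

Derivation:
Executing turtle program step by step:
Start: pos=(0,0), heading=0, pen down
FD 1: (0,0) -> (1,0) [heading=0, draw]
FD 12: (1,0) -> (13,0) [heading=0, draw]
FD 12: (13,0) -> (25,0) [heading=0, draw]
PD: pen down
FD 18: (25,0) -> (43,0) [heading=0, draw]
Final: pos=(43,0), heading=0, 4 segment(s) drawn

Segment endpoints: x in {0, 1, 13, 25, 43}, y in {0}
xmin=0, ymin=0, xmax=43, ymax=0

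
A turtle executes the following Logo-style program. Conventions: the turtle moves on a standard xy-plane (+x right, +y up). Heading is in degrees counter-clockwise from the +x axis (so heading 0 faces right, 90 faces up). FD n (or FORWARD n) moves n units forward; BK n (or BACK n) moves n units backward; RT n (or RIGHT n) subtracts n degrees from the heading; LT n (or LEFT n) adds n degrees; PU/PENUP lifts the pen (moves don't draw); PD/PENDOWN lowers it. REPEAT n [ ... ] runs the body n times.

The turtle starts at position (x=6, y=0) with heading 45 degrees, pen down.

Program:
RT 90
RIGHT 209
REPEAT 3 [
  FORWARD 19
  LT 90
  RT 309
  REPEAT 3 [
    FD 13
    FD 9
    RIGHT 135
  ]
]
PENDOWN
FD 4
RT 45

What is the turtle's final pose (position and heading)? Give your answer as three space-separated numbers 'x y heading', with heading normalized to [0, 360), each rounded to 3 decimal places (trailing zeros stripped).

Executing turtle program step by step:
Start: pos=(6,0), heading=45, pen down
RT 90: heading 45 -> 315
RT 209: heading 315 -> 106
REPEAT 3 [
  -- iteration 1/3 --
  FD 19: (6,0) -> (0.763,18.264) [heading=106, draw]
  LT 90: heading 106 -> 196
  RT 309: heading 196 -> 247
  REPEAT 3 [
    -- iteration 1/3 --
    FD 13: (0.763,18.264) -> (-4.317,6.297) [heading=247, draw]
    FD 9: (-4.317,6.297) -> (-7.833,-1.987) [heading=247, draw]
    RT 135: heading 247 -> 112
    -- iteration 2/3 --
    FD 13: (-7.833,-1.987) -> (-12.703,10.066) [heading=112, draw]
    FD 9: (-12.703,10.066) -> (-16.075,18.411) [heading=112, draw]
    RT 135: heading 112 -> 337
    -- iteration 3/3 --
    FD 13: (-16.075,18.411) -> (-4.108,13.331) [heading=337, draw]
    FD 9: (-4.108,13.331) -> (4.177,9.815) [heading=337, draw]
    RT 135: heading 337 -> 202
  ]
  -- iteration 2/3 --
  FD 19: (4.177,9.815) -> (-13.44,2.697) [heading=202, draw]
  LT 90: heading 202 -> 292
  RT 309: heading 292 -> 343
  REPEAT 3 [
    -- iteration 1/3 --
    FD 13: (-13.44,2.697) -> (-1.008,-1.104) [heading=343, draw]
    FD 9: (-1.008,-1.104) -> (7.599,-3.735) [heading=343, draw]
    RT 135: heading 343 -> 208
    -- iteration 2/3 --
    FD 13: (7.599,-3.735) -> (-3.88,-9.838) [heading=208, draw]
    FD 9: (-3.88,-9.838) -> (-11.826,-14.063) [heading=208, draw]
    RT 135: heading 208 -> 73
    -- iteration 3/3 --
    FD 13: (-11.826,-14.063) -> (-8.025,-1.631) [heading=73, draw]
    FD 9: (-8.025,-1.631) -> (-5.394,6.975) [heading=73, draw]
    RT 135: heading 73 -> 298
  ]
  -- iteration 3/3 --
  FD 19: (-5.394,6.975) -> (3.526,-9.801) [heading=298, draw]
  LT 90: heading 298 -> 28
  RT 309: heading 28 -> 79
  REPEAT 3 [
    -- iteration 1/3 --
    FD 13: (3.526,-9.801) -> (6.007,2.961) [heading=79, draw]
    FD 9: (6.007,2.961) -> (7.724,11.795) [heading=79, draw]
    RT 135: heading 79 -> 304
    -- iteration 2/3 --
    FD 13: (7.724,11.795) -> (14.993,1.018) [heading=304, draw]
    FD 9: (14.993,1.018) -> (20.026,-6.444) [heading=304, draw]
    RT 135: heading 304 -> 169
    -- iteration 3/3 --
    FD 13: (20.026,-6.444) -> (7.265,-3.963) [heading=169, draw]
    FD 9: (7.265,-3.963) -> (-1.57,-2.246) [heading=169, draw]
    RT 135: heading 169 -> 34
  ]
]
PD: pen down
FD 4: (-1.57,-2.246) -> (1.746,-0.009) [heading=34, draw]
RT 45: heading 34 -> 349
Final: pos=(1.746,-0.009), heading=349, 22 segment(s) drawn

Answer: 1.746 -0.009 349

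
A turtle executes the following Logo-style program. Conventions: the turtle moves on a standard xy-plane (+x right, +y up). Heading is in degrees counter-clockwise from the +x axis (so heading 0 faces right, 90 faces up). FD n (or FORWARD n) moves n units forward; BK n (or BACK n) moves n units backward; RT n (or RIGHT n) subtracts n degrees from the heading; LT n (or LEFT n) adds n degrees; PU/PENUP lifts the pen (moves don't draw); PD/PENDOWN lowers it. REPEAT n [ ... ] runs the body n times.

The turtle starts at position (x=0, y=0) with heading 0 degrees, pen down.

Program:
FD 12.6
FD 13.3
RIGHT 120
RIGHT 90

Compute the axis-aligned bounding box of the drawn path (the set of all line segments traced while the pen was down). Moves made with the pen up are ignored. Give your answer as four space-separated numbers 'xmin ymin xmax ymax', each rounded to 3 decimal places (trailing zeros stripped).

Answer: 0 0 25.9 0

Derivation:
Executing turtle program step by step:
Start: pos=(0,0), heading=0, pen down
FD 12.6: (0,0) -> (12.6,0) [heading=0, draw]
FD 13.3: (12.6,0) -> (25.9,0) [heading=0, draw]
RT 120: heading 0 -> 240
RT 90: heading 240 -> 150
Final: pos=(25.9,0), heading=150, 2 segment(s) drawn

Segment endpoints: x in {0, 12.6, 25.9}, y in {0}
xmin=0, ymin=0, xmax=25.9, ymax=0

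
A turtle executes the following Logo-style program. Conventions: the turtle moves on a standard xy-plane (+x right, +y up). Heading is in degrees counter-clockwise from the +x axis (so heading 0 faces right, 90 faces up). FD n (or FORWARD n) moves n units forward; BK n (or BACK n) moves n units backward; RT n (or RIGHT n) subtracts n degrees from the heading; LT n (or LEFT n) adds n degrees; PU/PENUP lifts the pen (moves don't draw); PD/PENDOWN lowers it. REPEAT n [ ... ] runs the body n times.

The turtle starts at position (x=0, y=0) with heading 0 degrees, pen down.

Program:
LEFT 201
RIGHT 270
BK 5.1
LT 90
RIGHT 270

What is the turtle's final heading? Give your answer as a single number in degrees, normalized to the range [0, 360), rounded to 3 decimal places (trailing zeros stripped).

Executing turtle program step by step:
Start: pos=(0,0), heading=0, pen down
LT 201: heading 0 -> 201
RT 270: heading 201 -> 291
BK 5.1: (0,0) -> (-1.828,4.761) [heading=291, draw]
LT 90: heading 291 -> 21
RT 270: heading 21 -> 111
Final: pos=(-1.828,4.761), heading=111, 1 segment(s) drawn

Answer: 111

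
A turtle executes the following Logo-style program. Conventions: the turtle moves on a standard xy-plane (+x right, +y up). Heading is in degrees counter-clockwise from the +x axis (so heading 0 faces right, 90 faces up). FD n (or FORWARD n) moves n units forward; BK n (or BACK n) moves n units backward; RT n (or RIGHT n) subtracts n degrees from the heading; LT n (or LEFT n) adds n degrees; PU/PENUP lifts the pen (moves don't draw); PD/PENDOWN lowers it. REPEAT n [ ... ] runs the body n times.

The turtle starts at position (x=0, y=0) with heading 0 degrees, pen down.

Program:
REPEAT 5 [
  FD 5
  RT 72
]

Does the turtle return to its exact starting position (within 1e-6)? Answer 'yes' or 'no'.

Answer: yes

Derivation:
Executing turtle program step by step:
Start: pos=(0,0), heading=0, pen down
REPEAT 5 [
  -- iteration 1/5 --
  FD 5: (0,0) -> (5,0) [heading=0, draw]
  RT 72: heading 0 -> 288
  -- iteration 2/5 --
  FD 5: (5,0) -> (6.545,-4.755) [heading=288, draw]
  RT 72: heading 288 -> 216
  -- iteration 3/5 --
  FD 5: (6.545,-4.755) -> (2.5,-7.694) [heading=216, draw]
  RT 72: heading 216 -> 144
  -- iteration 4/5 --
  FD 5: (2.5,-7.694) -> (-1.545,-4.755) [heading=144, draw]
  RT 72: heading 144 -> 72
  -- iteration 5/5 --
  FD 5: (-1.545,-4.755) -> (0,0) [heading=72, draw]
  RT 72: heading 72 -> 0
]
Final: pos=(0,0), heading=0, 5 segment(s) drawn

Start position: (0, 0)
Final position: (0, 0)
Distance = 0; < 1e-6 -> CLOSED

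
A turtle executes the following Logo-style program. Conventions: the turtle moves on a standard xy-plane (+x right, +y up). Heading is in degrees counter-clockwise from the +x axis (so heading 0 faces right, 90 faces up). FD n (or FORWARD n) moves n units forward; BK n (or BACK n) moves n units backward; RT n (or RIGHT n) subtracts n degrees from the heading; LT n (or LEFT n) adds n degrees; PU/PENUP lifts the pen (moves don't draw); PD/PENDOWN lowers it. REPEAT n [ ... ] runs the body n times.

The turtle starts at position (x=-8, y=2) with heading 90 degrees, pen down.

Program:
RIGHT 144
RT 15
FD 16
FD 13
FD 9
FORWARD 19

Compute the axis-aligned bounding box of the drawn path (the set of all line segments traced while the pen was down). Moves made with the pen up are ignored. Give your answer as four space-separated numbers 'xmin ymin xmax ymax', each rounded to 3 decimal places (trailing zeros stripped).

Executing turtle program step by step:
Start: pos=(-8,2), heading=90, pen down
RT 144: heading 90 -> 306
RT 15: heading 306 -> 291
FD 16: (-8,2) -> (-2.266,-12.937) [heading=291, draw]
FD 13: (-2.266,-12.937) -> (2.393,-25.074) [heading=291, draw]
FD 9: (2.393,-25.074) -> (5.618,-33.476) [heading=291, draw]
FD 19: (5.618,-33.476) -> (12.427,-51.214) [heading=291, draw]
Final: pos=(12.427,-51.214), heading=291, 4 segment(s) drawn

Segment endpoints: x in {-8, -2.266, 2.393, 5.618, 12.427}, y in {-51.214, -33.476, -25.074, -12.937, 2}
xmin=-8, ymin=-51.214, xmax=12.427, ymax=2

Answer: -8 -51.214 12.427 2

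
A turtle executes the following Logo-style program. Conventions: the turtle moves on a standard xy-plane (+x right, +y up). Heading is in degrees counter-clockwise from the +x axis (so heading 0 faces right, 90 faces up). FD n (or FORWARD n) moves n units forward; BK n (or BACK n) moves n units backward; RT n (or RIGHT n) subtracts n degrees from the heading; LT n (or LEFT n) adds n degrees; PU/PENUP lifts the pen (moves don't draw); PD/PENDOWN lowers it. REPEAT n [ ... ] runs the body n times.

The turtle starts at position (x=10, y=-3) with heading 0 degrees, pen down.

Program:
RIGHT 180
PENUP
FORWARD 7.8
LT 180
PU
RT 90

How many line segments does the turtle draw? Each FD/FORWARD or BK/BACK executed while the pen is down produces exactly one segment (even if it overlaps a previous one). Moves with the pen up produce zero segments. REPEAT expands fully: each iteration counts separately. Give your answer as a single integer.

Executing turtle program step by step:
Start: pos=(10,-3), heading=0, pen down
RT 180: heading 0 -> 180
PU: pen up
FD 7.8: (10,-3) -> (2.2,-3) [heading=180, move]
LT 180: heading 180 -> 0
PU: pen up
RT 90: heading 0 -> 270
Final: pos=(2.2,-3), heading=270, 0 segment(s) drawn
Segments drawn: 0

Answer: 0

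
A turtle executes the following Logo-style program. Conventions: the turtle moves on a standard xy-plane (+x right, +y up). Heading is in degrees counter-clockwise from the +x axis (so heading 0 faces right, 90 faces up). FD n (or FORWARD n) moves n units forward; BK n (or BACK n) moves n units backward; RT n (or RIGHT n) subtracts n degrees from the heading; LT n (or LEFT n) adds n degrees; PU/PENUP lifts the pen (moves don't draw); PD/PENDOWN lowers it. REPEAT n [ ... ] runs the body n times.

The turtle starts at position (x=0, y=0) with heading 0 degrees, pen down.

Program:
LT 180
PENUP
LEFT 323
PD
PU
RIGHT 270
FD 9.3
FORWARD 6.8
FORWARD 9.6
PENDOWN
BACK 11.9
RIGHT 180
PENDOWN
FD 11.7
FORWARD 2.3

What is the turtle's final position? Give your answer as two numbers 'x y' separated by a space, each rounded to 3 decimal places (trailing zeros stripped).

Answer: 0.12 0.16

Derivation:
Executing turtle program step by step:
Start: pos=(0,0), heading=0, pen down
LT 180: heading 0 -> 180
PU: pen up
LT 323: heading 180 -> 143
PD: pen down
PU: pen up
RT 270: heading 143 -> 233
FD 9.3: (0,0) -> (-5.597,-7.427) [heading=233, move]
FD 6.8: (-5.597,-7.427) -> (-9.689,-12.858) [heading=233, move]
FD 9.6: (-9.689,-12.858) -> (-15.467,-20.525) [heading=233, move]
PD: pen down
BK 11.9: (-15.467,-20.525) -> (-8.305,-11.021) [heading=233, draw]
RT 180: heading 233 -> 53
PD: pen down
FD 11.7: (-8.305,-11.021) -> (-1.264,-1.677) [heading=53, draw]
FD 2.3: (-1.264,-1.677) -> (0.12,0.16) [heading=53, draw]
Final: pos=(0.12,0.16), heading=53, 3 segment(s) drawn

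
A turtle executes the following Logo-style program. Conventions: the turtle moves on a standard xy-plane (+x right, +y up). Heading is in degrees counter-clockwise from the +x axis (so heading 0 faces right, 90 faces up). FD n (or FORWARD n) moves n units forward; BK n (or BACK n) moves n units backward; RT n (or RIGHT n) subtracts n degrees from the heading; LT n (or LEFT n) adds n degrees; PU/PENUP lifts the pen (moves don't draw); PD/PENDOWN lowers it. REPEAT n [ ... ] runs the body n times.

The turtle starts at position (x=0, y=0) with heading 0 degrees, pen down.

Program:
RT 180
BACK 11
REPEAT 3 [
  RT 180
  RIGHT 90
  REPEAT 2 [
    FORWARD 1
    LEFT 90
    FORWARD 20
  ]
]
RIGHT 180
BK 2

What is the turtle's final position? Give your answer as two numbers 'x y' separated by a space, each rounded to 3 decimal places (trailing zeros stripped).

Executing turtle program step by step:
Start: pos=(0,0), heading=0, pen down
RT 180: heading 0 -> 180
BK 11: (0,0) -> (11,0) [heading=180, draw]
REPEAT 3 [
  -- iteration 1/3 --
  RT 180: heading 180 -> 0
  RT 90: heading 0 -> 270
  REPEAT 2 [
    -- iteration 1/2 --
    FD 1: (11,0) -> (11,-1) [heading=270, draw]
    LT 90: heading 270 -> 0
    FD 20: (11,-1) -> (31,-1) [heading=0, draw]
    -- iteration 2/2 --
    FD 1: (31,-1) -> (32,-1) [heading=0, draw]
    LT 90: heading 0 -> 90
    FD 20: (32,-1) -> (32,19) [heading=90, draw]
  ]
  -- iteration 2/3 --
  RT 180: heading 90 -> 270
  RT 90: heading 270 -> 180
  REPEAT 2 [
    -- iteration 1/2 --
    FD 1: (32,19) -> (31,19) [heading=180, draw]
    LT 90: heading 180 -> 270
    FD 20: (31,19) -> (31,-1) [heading=270, draw]
    -- iteration 2/2 --
    FD 1: (31,-1) -> (31,-2) [heading=270, draw]
    LT 90: heading 270 -> 0
    FD 20: (31,-2) -> (51,-2) [heading=0, draw]
  ]
  -- iteration 3/3 --
  RT 180: heading 0 -> 180
  RT 90: heading 180 -> 90
  REPEAT 2 [
    -- iteration 1/2 --
    FD 1: (51,-2) -> (51,-1) [heading=90, draw]
    LT 90: heading 90 -> 180
    FD 20: (51,-1) -> (31,-1) [heading=180, draw]
    -- iteration 2/2 --
    FD 1: (31,-1) -> (30,-1) [heading=180, draw]
    LT 90: heading 180 -> 270
    FD 20: (30,-1) -> (30,-21) [heading=270, draw]
  ]
]
RT 180: heading 270 -> 90
BK 2: (30,-21) -> (30,-23) [heading=90, draw]
Final: pos=(30,-23), heading=90, 14 segment(s) drawn

Answer: 30 -23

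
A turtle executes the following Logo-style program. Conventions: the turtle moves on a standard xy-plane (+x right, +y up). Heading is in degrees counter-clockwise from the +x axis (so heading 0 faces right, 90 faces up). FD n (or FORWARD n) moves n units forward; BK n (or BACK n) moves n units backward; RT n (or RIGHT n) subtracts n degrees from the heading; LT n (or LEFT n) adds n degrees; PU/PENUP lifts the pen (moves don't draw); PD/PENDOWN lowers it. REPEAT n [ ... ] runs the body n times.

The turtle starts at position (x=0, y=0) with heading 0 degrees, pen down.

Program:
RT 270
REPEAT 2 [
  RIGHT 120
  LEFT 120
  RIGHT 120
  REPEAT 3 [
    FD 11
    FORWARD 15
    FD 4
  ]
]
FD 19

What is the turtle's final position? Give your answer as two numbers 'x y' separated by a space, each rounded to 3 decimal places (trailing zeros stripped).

Executing turtle program step by step:
Start: pos=(0,0), heading=0, pen down
RT 270: heading 0 -> 90
REPEAT 2 [
  -- iteration 1/2 --
  RT 120: heading 90 -> 330
  LT 120: heading 330 -> 90
  RT 120: heading 90 -> 330
  REPEAT 3 [
    -- iteration 1/3 --
    FD 11: (0,0) -> (9.526,-5.5) [heading=330, draw]
    FD 15: (9.526,-5.5) -> (22.517,-13) [heading=330, draw]
    FD 4: (22.517,-13) -> (25.981,-15) [heading=330, draw]
    -- iteration 2/3 --
    FD 11: (25.981,-15) -> (35.507,-20.5) [heading=330, draw]
    FD 15: (35.507,-20.5) -> (48.497,-28) [heading=330, draw]
    FD 4: (48.497,-28) -> (51.962,-30) [heading=330, draw]
    -- iteration 3/3 --
    FD 11: (51.962,-30) -> (61.488,-35.5) [heading=330, draw]
    FD 15: (61.488,-35.5) -> (74.478,-43) [heading=330, draw]
    FD 4: (74.478,-43) -> (77.942,-45) [heading=330, draw]
  ]
  -- iteration 2/2 --
  RT 120: heading 330 -> 210
  LT 120: heading 210 -> 330
  RT 120: heading 330 -> 210
  REPEAT 3 [
    -- iteration 1/3 --
    FD 11: (77.942,-45) -> (68.416,-50.5) [heading=210, draw]
    FD 15: (68.416,-50.5) -> (55.426,-58) [heading=210, draw]
    FD 4: (55.426,-58) -> (51.962,-60) [heading=210, draw]
    -- iteration 2/3 --
    FD 11: (51.962,-60) -> (42.435,-65.5) [heading=210, draw]
    FD 15: (42.435,-65.5) -> (29.445,-73) [heading=210, draw]
    FD 4: (29.445,-73) -> (25.981,-75) [heading=210, draw]
    -- iteration 3/3 --
    FD 11: (25.981,-75) -> (16.454,-80.5) [heading=210, draw]
    FD 15: (16.454,-80.5) -> (3.464,-88) [heading=210, draw]
    FD 4: (3.464,-88) -> (0,-90) [heading=210, draw]
  ]
]
FD 19: (0,-90) -> (-16.454,-99.5) [heading=210, draw]
Final: pos=(-16.454,-99.5), heading=210, 19 segment(s) drawn

Answer: -16.454 -99.5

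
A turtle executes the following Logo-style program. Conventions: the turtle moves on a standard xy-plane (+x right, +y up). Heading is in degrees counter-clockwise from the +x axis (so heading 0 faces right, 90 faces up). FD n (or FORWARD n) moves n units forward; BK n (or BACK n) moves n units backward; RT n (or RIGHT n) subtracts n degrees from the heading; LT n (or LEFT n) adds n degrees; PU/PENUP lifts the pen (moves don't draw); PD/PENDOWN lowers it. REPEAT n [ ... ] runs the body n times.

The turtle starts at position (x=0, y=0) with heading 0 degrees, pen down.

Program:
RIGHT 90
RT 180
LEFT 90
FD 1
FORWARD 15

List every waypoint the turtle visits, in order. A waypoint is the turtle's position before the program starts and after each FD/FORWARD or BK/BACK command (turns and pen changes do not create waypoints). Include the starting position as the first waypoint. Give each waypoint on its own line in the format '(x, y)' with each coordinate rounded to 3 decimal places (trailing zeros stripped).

Answer: (0, 0)
(-1, 0)
(-16, 0)

Derivation:
Executing turtle program step by step:
Start: pos=(0,0), heading=0, pen down
RT 90: heading 0 -> 270
RT 180: heading 270 -> 90
LT 90: heading 90 -> 180
FD 1: (0,0) -> (-1,0) [heading=180, draw]
FD 15: (-1,0) -> (-16,0) [heading=180, draw]
Final: pos=(-16,0), heading=180, 2 segment(s) drawn
Waypoints (3 total):
(0, 0)
(-1, 0)
(-16, 0)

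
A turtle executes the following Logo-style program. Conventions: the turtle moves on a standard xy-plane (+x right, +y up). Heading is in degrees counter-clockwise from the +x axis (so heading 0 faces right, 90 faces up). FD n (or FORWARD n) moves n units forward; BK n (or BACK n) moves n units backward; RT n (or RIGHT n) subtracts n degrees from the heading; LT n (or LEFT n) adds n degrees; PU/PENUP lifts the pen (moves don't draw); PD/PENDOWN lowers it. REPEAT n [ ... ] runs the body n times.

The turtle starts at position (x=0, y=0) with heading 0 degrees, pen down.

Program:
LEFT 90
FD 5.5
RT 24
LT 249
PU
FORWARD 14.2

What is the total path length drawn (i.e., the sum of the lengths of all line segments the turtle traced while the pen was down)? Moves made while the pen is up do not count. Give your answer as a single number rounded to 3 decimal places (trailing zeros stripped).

Executing turtle program step by step:
Start: pos=(0,0), heading=0, pen down
LT 90: heading 0 -> 90
FD 5.5: (0,0) -> (0,5.5) [heading=90, draw]
RT 24: heading 90 -> 66
LT 249: heading 66 -> 315
PU: pen up
FD 14.2: (0,5.5) -> (10.041,-4.541) [heading=315, move]
Final: pos=(10.041,-4.541), heading=315, 1 segment(s) drawn

Segment lengths:
  seg 1: (0,0) -> (0,5.5), length = 5.5
Total = 5.5

Answer: 5.5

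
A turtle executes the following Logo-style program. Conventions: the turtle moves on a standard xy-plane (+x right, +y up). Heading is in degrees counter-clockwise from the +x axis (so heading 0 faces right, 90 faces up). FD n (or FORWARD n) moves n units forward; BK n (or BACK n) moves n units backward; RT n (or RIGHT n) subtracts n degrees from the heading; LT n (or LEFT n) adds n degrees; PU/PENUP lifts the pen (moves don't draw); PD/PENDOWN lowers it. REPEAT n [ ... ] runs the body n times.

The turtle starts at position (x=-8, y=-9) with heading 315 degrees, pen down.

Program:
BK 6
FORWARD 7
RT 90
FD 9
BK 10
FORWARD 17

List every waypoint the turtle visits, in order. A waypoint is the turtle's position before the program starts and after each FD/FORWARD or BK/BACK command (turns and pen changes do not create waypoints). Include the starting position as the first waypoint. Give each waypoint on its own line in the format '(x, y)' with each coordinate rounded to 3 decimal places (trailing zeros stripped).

Answer: (-8, -9)
(-12.243, -4.757)
(-7.293, -9.707)
(-13.657, -16.071)
(-6.586, -9)
(-18.607, -21.021)

Derivation:
Executing turtle program step by step:
Start: pos=(-8,-9), heading=315, pen down
BK 6: (-8,-9) -> (-12.243,-4.757) [heading=315, draw]
FD 7: (-12.243,-4.757) -> (-7.293,-9.707) [heading=315, draw]
RT 90: heading 315 -> 225
FD 9: (-7.293,-9.707) -> (-13.657,-16.071) [heading=225, draw]
BK 10: (-13.657,-16.071) -> (-6.586,-9) [heading=225, draw]
FD 17: (-6.586,-9) -> (-18.607,-21.021) [heading=225, draw]
Final: pos=(-18.607,-21.021), heading=225, 5 segment(s) drawn
Waypoints (6 total):
(-8, -9)
(-12.243, -4.757)
(-7.293, -9.707)
(-13.657, -16.071)
(-6.586, -9)
(-18.607, -21.021)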